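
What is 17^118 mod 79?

62

Compute successive squares:
17^1 ≡ 17 (mod 79)
17^2 ≡ 17^2 = 289 ≡ 52 (mod 79)
17^4 ≡ 52^2 = 2704 ≡ 18 (mod 79)
17^8 ≡ 18^2 = 324 ≡ 8 (mod 79)
17^16 ≡ 8^2 = 64 (mod 79)
17^32 ≡ 64^2 = 4096 ≡ 67 (mod 79)
17^64 ≡ 67^2 = 4489 ≡ 65 (mod 79)
17^118 = 17^64 × 17^32 × 17^16 × 17^4 × 17^2 ≡ 65 × 67 × 64 × 18 × 52 (mod 79).
Accumulate the product:
65 × 67 = 4355 ≡ 10
10 × 64 = 640 ≡ 8
8 × 18 = 144 ≡ 65
65 × 52 = 3380 ≡ 62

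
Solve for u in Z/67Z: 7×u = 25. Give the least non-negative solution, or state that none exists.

61

gcd(7, 67) = 1, so a unique solution mod 67 exists.
7⁻¹ ≡ 48 (mod 67).
u ≡ 48×25 ≡ 61 (mod 67).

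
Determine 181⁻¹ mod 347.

324

347 = 1×181 + 166
181 = 1×166 + 15
166 = 11×15 + 1
15 = 15×1 + 0
gcd(181, 347) = 1, so the inverse exists.
Bézout: 1 = 12×347 − 23×181.
So 181⁻¹ ≡ −23 ≡ 324 (mod 347).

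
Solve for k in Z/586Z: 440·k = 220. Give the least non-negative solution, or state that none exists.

147

gcd(440, 586) = 2, and 2 | 220, so solutions exist.
Divide through by 2: 220·k mod 293 = 110.
220⁻¹ ≡ 4 (mod 293).
k ≡ 4·110 ≡ 147 (mod 293).
The smallest non-negative solution is k = 147.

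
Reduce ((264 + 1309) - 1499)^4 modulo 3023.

1439

264 + 1309 = 1573
1573 - 1499 = 74
(74)^4 ≡ 1439 (mod 3023)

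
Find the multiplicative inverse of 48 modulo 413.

370

Run the extended Euclidean algorithm:
413 = 8*48 + 29
48 = 1*29 + 19
29 = 1*19 + 10
19 = 1*10 + 9
10 = 1*9 + 1
9 = 9*1 + 0
gcd(48, 413) = 1, so the inverse exists.
Back-substitute for 1:
1 = 1*10 − 1*9
  = −1*19 + 2*10
  = 2*29 − 3*19
  = −3*48 + 5*29
  = 5*413 − 43*48
So 48⁻¹ ≡ −43 ≡ 370 (mod 413).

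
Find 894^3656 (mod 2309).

2262

894^1 ≡ 894 (mod 2309)
894^2 ≡ 894^2 = 799236 ≡ 322 (mod 2309)
894^4 ≡ 322^2 = 103684 ≡ 2088 (mod 2309)
894^8 ≡ 2088^2 = 4359744 ≡ 352 (mod 2309)
894^16 ≡ 352^2 = 123904 ≡ 1527 (mod 2309)
894^32 ≡ 1527^2 = 2331729 ≡ 1948 (mod 2309)
894^64 ≡ 1948^2 = 3794704 ≡ 1017 (mod 2309)
894^128 ≡ 1017^2 = 1034289 ≡ 2166 (mod 2309)
894^256 ≡ 2166^2 = 4691556 ≡ 1977 (mod 2309)
894^512 ≡ 1977^2 = 3908529 ≡ 1701 (mod 2309)
894^1024 ≡ 1701^2 = 2893401 ≡ 224 (mod 2309)
894^2048 ≡ 224^2 = 50176 ≡ 1687 (mod 2309)
894^3656 = 894^2048 · 894^1024 · 894^512 · 894^64 · 894^8 ≡ 1687 · 224 · 1701 · 1017 · 352 (mod 2309).
Accumulate the product:
1687 · 224 = 377888 ≡ 1521
1521 · 1701 = 2587221 ≡ 1141
1141 · 1017 = 1160397 ≡ 1279
1279 · 352 = 450208 ≡ 2262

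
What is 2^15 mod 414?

62

By square-and-multiply:
15 in binary is 1111, i.e. 15 = 8 + 4 + 2 + 1.
2^1 ≡ 2 (mod 414)
2^2 ≡ 2^2 = 4 (mod 414)
2^4 ≡ 4^2 = 16 (mod 414)
2^8 ≡ 16^2 = 256 (mod 414)
2^15 = 2^8 × 2^4 × 2^2 × 2^1 ≡ 256 × 16 × 4 × 2 (mod 414).
Accumulate the product:
256 × 16 = 4096 ≡ 370
370 × 4 = 1480 ≡ 238
238 × 2 = 476 ≡ 62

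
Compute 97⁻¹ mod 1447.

1447 = 14*97 + 89
97 = 1*89 + 8
89 = 11*8 + 1
8 = 8*1 + 0
gcd(97, 1447) = 1, so the inverse exists.
Bézout: 1 = 12*1447 − 179*97.
So 97⁻¹ ≡ −179 ≡ 1268 (mod 1447).

1268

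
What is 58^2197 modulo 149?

72

By square-and-multiply:
58^1 ≡ 58 (mod 149)
58^2 ≡ 58^2 = 3364 ≡ 86 (mod 149)
58^4 ≡ 86^2 = 7396 ≡ 95 (mod 149)
58^8 ≡ 95^2 = 9025 ≡ 85 (mod 149)
58^16 ≡ 85^2 = 7225 ≡ 73 (mod 149)
58^32 ≡ 73^2 = 5329 ≡ 114 (mod 149)
58^64 ≡ 114^2 = 12996 ≡ 33 (mod 149)
58^128 ≡ 33^2 = 1089 ≡ 46 (mod 149)
58^256 ≡ 46^2 = 2116 ≡ 30 (mod 149)
58^512 ≡ 30^2 = 900 ≡ 6 (mod 149)
58^1024 ≡ 6^2 = 36 (mod 149)
58^2048 ≡ 36^2 = 1296 ≡ 104 (mod 149)
58^2197 = 58^2048 · 58^128 · 58^16 · 58^4 · 58^1 ≡ 104 · 46 · 73 · 95 · 58 (mod 149).
Accumulate the product:
104 · 46 = 4784 ≡ 16
16 · 73 = 1168 ≡ 125
125 · 95 = 11875 ≡ 104
104 · 58 = 6032 ≡ 72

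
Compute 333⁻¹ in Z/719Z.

624

719 = 2·333 + 53
333 = 6·53 + 15
53 = 3·15 + 8
15 = 1·8 + 7
8 = 1·7 + 1
7 = 7·1 + 0
gcd(333, 719) = 1, so the inverse exists.
Bézout: 1 = 44·719 − 95·333.
So 333⁻¹ ≡ −95 ≡ 624 (mod 719).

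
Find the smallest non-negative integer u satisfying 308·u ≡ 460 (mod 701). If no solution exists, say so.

gcd(308, 701) = 1, so a unique solution mod 701 exists.
308⁻¹ ≡ 635 (mod 701).
u ≡ 635·460 ≡ 484 (mod 701).

484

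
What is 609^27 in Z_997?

609^1 ≡ 609 (mod 997)
609^2 ≡ 609^2 = 370881 ≡ 994 (mod 997)
609^4 ≡ 994^2 = 988036 ≡ 9 (mod 997)
609^8 ≡ 9^2 = 81 (mod 997)
609^16 ≡ 81^2 = 6561 ≡ 579 (mod 997)
609^27 = 609^16 * 609^8 * 609^2 * 609^1 ≡ 579 * 81 * 994 * 609 (mod 997).
Accumulate the product:
579 * 81 = 46899 ≡ 40
40 * 994 = 39760 ≡ 877
877 * 609 = 534093 ≡ 698

698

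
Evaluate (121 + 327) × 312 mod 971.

121 + 327 = 448
448 × 312 = 139776 ≡ 923 (mod 971)

923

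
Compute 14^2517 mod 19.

12

Compute successive squares:
14^1 ≡ 14 (mod 19)
14^2 ≡ 14^2 = 196 ≡ 6 (mod 19)
14^4 ≡ 6^2 = 36 ≡ 17 (mod 19)
14^8 ≡ 17^2 = 289 ≡ 4 (mod 19)
14^16 ≡ 4^2 = 16 (mod 19)
14^32 ≡ 16^2 = 256 ≡ 9 (mod 19)
14^64 ≡ 9^2 = 81 ≡ 5 (mod 19)
14^128 ≡ 5^2 = 25 ≡ 6 (mod 19)
14^256 ≡ 6^2 = 36 ≡ 17 (mod 19)
14^512 ≡ 17^2 = 289 ≡ 4 (mod 19)
14^1024 ≡ 4^2 = 16 (mod 19)
14^2048 ≡ 16^2 = 256 ≡ 9 (mod 19)
14^2517 = 14^2048 * 14^256 * 14^128 * 14^64 * 14^16 * 14^4 * 14^1 ≡ 9 * 17 * 6 * 5 * 16 * 17 * 14 (mod 19).
Accumulate the product:
9 * 17 = 153 ≡ 1
1 * 6 = 6
6 * 5 = 30 ≡ 11
11 * 16 = 176 ≡ 5
5 * 17 = 85 ≡ 9
9 * 14 = 126 ≡ 12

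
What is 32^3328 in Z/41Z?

1

3328 in binary is 110100000000, i.e. 3328 = 2048 + 1024 + 256.
32^1 ≡ 32 (mod 41)
32^2 ≡ 32^2 = 1024 ≡ 40 (mod 41)
32^4 ≡ 40^2 = 1600 ≡ 1 (mod 41)
32^8 ≡ 1^2 = 1 (mod 41)
32^16 ≡ 1^2 = 1 (mod 41)
32^32 ≡ 1^2 = 1 (mod 41)
32^64 ≡ 1^2 = 1 (mod 41)
32^128 ≡ 1^2 = 1 (mod 41)
32^256 ≡ 1^2 = 1 (mod 41)
32^512 ≡ 1^2 = 1 (mod 41)
32^1024 ≡ 1^2 = 1 (mod 41)
32^2048 ≡ 1^2 = 1 (mod 41)
32^3328 = 32^2048 * 32^1024 * 32^256 ≡ 1 * 1 * 1 (mod 41).
Accumulate the product:
1 * 1 = 1
1 * 1 = 1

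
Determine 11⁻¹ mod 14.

14 = 1·11 + 3
11 = 3·3 + 2
3 = 1·2 + 1
2 = 2·1 + 0
gcd(11, 14) = 1, so the inverse exists.
Back-substitute for 1:
1 = 1·3 − 1·2
  = −1·11 + 4·3
  = 4·14 − 5·11
So 11⁻¹ ≡ −5 ≡ 9 (mod 14).

9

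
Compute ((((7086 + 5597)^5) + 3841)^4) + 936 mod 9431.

7086 + 5597 = 12683 ≡ 3252 (mod 9431)
(3252)^5 ≡ 4819 (mod 9431)
4819 + 3841 = 8660
(8660)^4 ≡ 7496 (mod 9431)
7496 + 936 = 8432

8432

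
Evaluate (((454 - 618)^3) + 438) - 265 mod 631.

550

454 - 618 = -164 ≡ 467 (mod 631)
(467)^3 ≡ 377 (mod 631)
377 + 438 = 815 ≡ 184 (mod 631)
184 - 265 = -81 ≡ 550 (mod 631)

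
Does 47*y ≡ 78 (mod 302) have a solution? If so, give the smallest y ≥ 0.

gcd(47, 302) = 1, so a unique solution mod 302 exists.
47⁻¹ ≡ 45 (mod 302).
y ≡ 45*78 ≡ 188 (mod 302).

188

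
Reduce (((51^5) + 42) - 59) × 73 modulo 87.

(51)^5 ≡ 42 (mod 87)
42 + 42 = 84
84 - 59 = 25
25 × 73 = 1825 ≡ 85 (mod 87)

85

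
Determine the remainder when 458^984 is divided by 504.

64

458^1 ≡ 458 (mod 504)
458^2 ≡ 458^2 = 209764 ≡ 100 (mod 504)
458^4 ≡ 100^2 = 10000 ≡ 424 (mod 504)
458^8 ≡ 424^2 = 179776 ≡ 352 (mod 504)
458^16 ≡ 352^2 = 123904 ≡ 424 (mod 504)
458^32 ≡ 424^2 = 179776 ≡ 352 (mod 504)
458^64 ≡ 352^2 = 123904 ≡ 424 (mod 504)
458^128 ≡ 424^2 = 179776 ≡ 352 (mod 504)
458^256 ≡ 352^2 = 123904 ≡ 424 (mod 504)
458^512 ≡ 424^2 = 179776 ≡ 352 (mod 504)
458^984 = 458^512 * 458^256 * 458^128 * 458^64 * 458^16 * 458^8 ≡ 352 * 424 * 352 * 424 * 424 * 352 (mod 504).
Accumulate the product:
352 * 424 = 149248 ≡ 64
64 * 352 = 22528 ≡ 352
352 * 424 = 149248 ≡ 64
64 * 424 = 27136 ≡ 424
424 * 352 = 149248 ≡ 64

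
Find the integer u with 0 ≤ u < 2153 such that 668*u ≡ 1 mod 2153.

2153 = 3×668 + 149
668 = 4×149 + 72
149 = 2×72 + 5
72 = 14×5 + 2
5 = 2×2 + 1
2 = 2×1 + 0
gcd(668, 2153) = 1, so the inverse exists.
Back-substitute for 1:
1 = 1×5 − 2×2
  = −2×72 + 29×5
  = 29×149 − 60×72
  = −60×668 + 269×149
  = 269×2153 − 867×668
So 668⁻¹ ≡ −867 ≡ 1286 (mod 2153).

1286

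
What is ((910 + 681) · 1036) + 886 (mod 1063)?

449

910 + 681 = 1591 ≡ 528 (mod 1063)
528 · 1036 = 547008 ≡ 626 (mod 1063)
626 + 886 = 1512 ≡ 449 (mod 1063)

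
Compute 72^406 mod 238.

16

406 in binary is 110010110, i.e. 406 = 256 + 128 + 16 + 4 + 2.
72^1 ≡ 72 (mod 238)
72^2 ≡ 72^2 = 5184 ≡ 186 (mod 238)
72^4 ≡ 186^2 = 34596 ≡ 86 (mod 238)
72^8 ≡ 86^2 = 7396 ≡ 18 (mod 238)
72^16 ≡ 18^2 = 324 ≡ 86 (mod 238)
72^32 ≡ 86^2 = 7396 ≡ 18 (mod 238)
72^64 ≡ 18^2 = 324 ≡ 86 (mod 238)
72^128 ≡ 86^2 = 7396 ≡ 18 (mod 238)
72^256 ≡ 18^2 = 324 ≡ 86 (mod 238)
72^406 = 72^256 × 72^128 × 72^16 × 72^4 × 72^2 ≡ 86 × 18 × 86 × 86 × 186 (mod 238).
Accumulate the product:
86 × 18 = 1548 ≡ 120
120 × 86 = 10320 ≡ 86
86 × 86 = 7396 ≡ 18
18 × 186 = 3348 ≡ 16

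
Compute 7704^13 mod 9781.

6885

Compute successive squares:
7704^1 ≡ 7704 (mod 9781)
7704^2 ≡ 7704^2 = 59351616 ≡ 508 (mod 9781)
7704^4 ≡ 508^2 = 258064 ≡ 3758 (mod 9781)
7704^8 ≡ 3758^2 = 14122564 ≡ 8581 (mod 9781)
7704^13 = 7704^8 × 7704^4 × 7704^1 ≡ 8581 × 3758 × 7704 (mod 9781).
Accumulate the product:
8581 × 3758 = 32247398 ≡ 9222
9222 × 7704 = 71046288 ≡ 6885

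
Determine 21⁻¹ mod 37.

30

Apply the Euclidean algorithm and back-substitute:
37 = 1·21 + 16
21 = 1·16 + 5
16 = 3·5 + 1
5 = 5·1 + 0
gcd(21, 37) = 1, so the inverse exists.
Back-substitute for 1:
1 = 1·16 − 3·5
  = −3·21 + 4·16
  = 4·37 − 7·21
So 21⁻¹ ≡ −7 ≡ 30 (mod 37).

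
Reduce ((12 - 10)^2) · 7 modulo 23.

5

12 - 10 = 2
(2)^2 ≡ 4 (mod 23)
4 · 7 = 28 ≡ 5 (mod 23)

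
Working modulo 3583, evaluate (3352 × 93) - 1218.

3352 × 93 = 311736 ≡ 15 (mod 3583)
15 - 1218 = -1203 ≡ 2380 (mod 3583)

2380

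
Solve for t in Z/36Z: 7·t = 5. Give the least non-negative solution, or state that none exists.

gcd(7, 36) = 1, so a unique solution mod 36 exists.
7⁻¹ ≡ 31 (mod 36).
t ≡ 31·5 ≡ 11 (mod 36).

11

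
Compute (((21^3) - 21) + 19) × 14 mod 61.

(21)^3 ≡ 50 (mod 61)
50 - 21 = 29
29 + 19 = 48
48 × 14 = 672 ≡ 1 (mod 61)

1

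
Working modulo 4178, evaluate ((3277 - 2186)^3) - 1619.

1526

3277 - 2186 = 1091
(1091)^3 ≡ 3145 (mod 4178)
3145 - 1619 = 1526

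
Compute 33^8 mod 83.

40

Compute successive squares:
33^1 ≡ 33 (mod 83)
33^2 ≡ 33^2 = 1089 ≡ 10 (mod 83)
33^4 ≡ 10^2 = 100 ≡ 17 (mod 83)
33^8 ≡ 17^2 = 289 ≡ 40 (mod 83)
So 33^8 ≡ 40 (mod 83).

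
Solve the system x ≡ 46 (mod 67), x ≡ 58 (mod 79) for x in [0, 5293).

5272

67⁻¹ mod 79: 67×46 ≡ 1 (mod 79), so 67⁻¹ ≡ 46.
x = 46 + 67×((58 − 46)×46 mod 79) = 46 + 67×78 = 5272.
Check: 5272 mod 67 = 46, 5272 mod 79 = 58. ✓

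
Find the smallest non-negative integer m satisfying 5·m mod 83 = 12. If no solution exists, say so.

gcd(5, 83) = 1, so a unique solution mod 83 exists.
5⁻¹ ≡ 50 (mod 83).
m ≡ 50·12 ≡ 19 (mod 83).

19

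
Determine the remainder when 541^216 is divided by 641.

640

216 in binary is 11011000, i.e. 216 = 128 + 64 + 16 + 8.
541^1 ≡ 541 (mod 641)
541^2 ≡ 541^2 = 292681 ≡ 385 (mod 641)
541^4 ≡ 385^2 = 148225 ≡ 154 (mod 641)
541^8 ≡ 154^2 = 23716 ≡ 640 (mod 641)
541^16 ≡ 640^2 = 409600 ≡ 1 (mod 641)
541^32 ≡ 1^2 = 1 (mod 641)
541^64 ≡ 1^2 = 1 (mod 641)
541^128 ≡ 1^2 = 1 (mod 641)
541^216 = 541^128 * 541^64 * 541^16 * 541^8 ≡ 1 * 1 * 1 * 640 (mod 641).
Accumulate the product:
1 * 1 = 1
1 * 1 = 1
1 * 640 = 640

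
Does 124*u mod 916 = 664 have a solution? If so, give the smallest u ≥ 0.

gcd(124, 916) = 4, and 4 | 664, so solutions exist.
Divide through by 4: 31*u = 166 (mod 229).
31⁻¹ ≡ 133 (mod 229).
u ≡ 133*166 ≡ 94 (mod 229).
The smallest non-negative solution is u = 94.

94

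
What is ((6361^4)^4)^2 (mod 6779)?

(6361)^4 ≡ 2145 (mod 6779)
(2145)^4 ≡ 3617 (mod 6779)
(3617)^2 ≡ 5998 (mod 6779)

5998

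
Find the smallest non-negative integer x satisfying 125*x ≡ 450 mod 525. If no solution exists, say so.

gcd(125, 525) = 25, and 25 | 450, so solutions exist.
Divide through by 25: 5*x mod 21 = 18.
5⁻¹ ≡ 17 (mod 21).
x ≡ 17*18 ≡ 12 (mod 21).
The smallest non-negative solution is x = 12.

12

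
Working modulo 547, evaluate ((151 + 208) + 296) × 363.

367

151 + 208 = 359
359 + 296 = 655 ≡ 108 (mod 547)
108 × 363 = 39204 ≡ 367 (mod 547)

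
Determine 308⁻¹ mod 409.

328

Apply the Euclidean algorithm and back-substitute:
409 = 1*308 + 101
308 = 3*101 + 5
101 = 20*5 + 1
5 = 5*1 + 0
gcd(308, 409) = 1, so the inverse exists.
Bézout: 1 = 61*409 − 81*308.
So 308⁻¹ ≡ −81 ≡ 328 (mod 409).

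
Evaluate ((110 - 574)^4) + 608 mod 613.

110 - 574 = -464 ≡ 149 (mod 613)
(149)^4 ≡ 525 (mod 613)
525 + 608 = 1133 ≡ 520 (mod 613)

520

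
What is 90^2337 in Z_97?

2337 in binary is 100100100001, i.e. 2337 = 2048 + 256 + 32 + 1.
90^1 ≡ 90 (mod 97)
90^2 ≡ 90^2 = 8100 ≡ 49 (mod 97)
90^4 ≡ 49^2 = 2401 ≡ 73 (mod 97)
90^8 ≡ 73^2 = 5329 ≡ 91 (mod 97)
90^16 ≡ 91^2 = 8281 ≡ 36 (mod 97)
90^32 ≡ 36^2 = 1296 ≡ 35 (mod 97)
90^64 ≡ 35^2 = 1225 ≡ 61 (mod 97)
90^128 ≡ 61^2 = 3721 ≡ 35 (mod 97)
90^256 ≡ 35^2 = 1225 ≡ 61 (mod 97)
90^512 ≡ 61^2 = 3721 ≡ 35 (mod 97)
90^1024 ≡ 35^2 = 1225 ≡ 61 (mod 97)
90^2048 ≡ 61^2 = 3721 ≡ 35 (mod 97)
90^2337 = 90^2048 · 90^256 · 90^32 · 90^1 ≡ 35 · 61 · 35 · 90 (mod 97).
Accumulate the product:
35 · 61 = 2135 ≡ 1
1 · 35 = 35
35 · 90 = 3150 ≡ 46

46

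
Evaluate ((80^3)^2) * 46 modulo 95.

(80)^3 ≡ 45 (mod 95)
(45)^2 ≡ 30 (mod 95)
30 * 46 = 1380 ≡ 50 (mod 95)

50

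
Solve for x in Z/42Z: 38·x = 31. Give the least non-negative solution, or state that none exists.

no solution

gcd(38, 42) = 2, and 2 does not divide 31.
So the congruence has no solution.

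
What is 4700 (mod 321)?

206

4700 = 14×321 + 206, so 4700 ≡ 206 (mod 321).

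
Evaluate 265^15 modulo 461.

139

Using repeated squaring:
15 in binary is 1111, i.e. 15 = 8 + 4 + 2 + 1.
265^1 ≡ 265 (mod 461)
265^2 ≡ 265^2 = 70225 ≡ 153 (mod 461)
265^4 ≡ 153^2 = 23409 ≡ 359 (mod 461)
265^8 ≡ 359^2 = 128881 ≡ 262 (mod 461)
265^15 = 265^8 × 265^4 × 265^2 × 265^1 ≡ 262 × 359 × 153 × 265 (mod 461).
Accumulate the product:
262 × 359 = 94058 ≡ 14
14 × 153 = 2142 ≡ 298
298 × 265 = 78970 ≡ 139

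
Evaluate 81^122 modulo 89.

8

Compute successive squares:
122 in binary is 1111010, i.e. 122 = 64 + 32 + 16 + 8 + 2.
81^1 ≡ 81 (mod 89)
81^2 ≡ 81^2 = 6561 ≡ 64 (mod 89)
81^4 ≡ 64^2 = 4096 ≡ 2 (mod 89)
81^8 ≡ 2^2 = 4 (mod 89)
81^16 ≡ 4^2 = 16 (mod 89)
81^32 ≡ 16^2 = 256 ≡ 78 (mod 89)
81^64 ≡ 78^2 = 6084 ≡ 32 (mod 89)
81^122 = 81^64 · 81^32 · 81^16 · 81^8 · 81^2 ≡ 32 · 78 · 16 · 4 · 64 (mod 89).
Accumulate the product:
32 · 78 = 2496 ≡ 4
4 · 16 = 64
64 · 4 = 256 ≡ 78
78 · 64 = 4992 ≡ 8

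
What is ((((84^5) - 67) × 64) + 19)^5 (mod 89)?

(84)^5 ≡ 79 (mod 89)
79 - 67 = 12
12 × 64 = 768 ≡ 56 (mod 89)
56 + 19 = 75
(75)^5 ≡ 3 (mod 89)

3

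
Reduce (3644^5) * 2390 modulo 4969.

3017

(3644)^5 ≡ 4569 (mod 4969)
4569 * 2390 = 10919910 ≡ 3017 (mod 4969)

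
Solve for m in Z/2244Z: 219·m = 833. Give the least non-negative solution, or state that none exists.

no solution

gcd(219, 2244) = 3, and 3 does not divide 833.
So the congruence has no solution.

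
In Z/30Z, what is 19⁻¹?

30 = 1×19 + 11
19 = 1×11 + 8
11 = 1×8 + 3
8 = 2×3 + 2
3 = 1×2 + 1
2 = 2×1 + 0
gcd(19, 30) = 1, so the inverse exists.
Bézout: 1 = 7×30 − 11×19.
So 19⁻¹ ≡ −11 ≡ 19 (mod 30).

19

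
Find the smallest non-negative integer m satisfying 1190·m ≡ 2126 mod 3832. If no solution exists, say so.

gcd(1190, 3832) = 2, and 2 | 2126, so solutions exist.
Divide through by 2: 595·m = 1063 (mod 1916).
595⁻¹ ≡ 351 (mod 1916).
m ≡ 351·1063 ≡ 1409 (mod 1916).
The smallest non-negative solution is m = 1409.

1409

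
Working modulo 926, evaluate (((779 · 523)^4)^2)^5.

277

779 · 523 = 407417 ≡ 903 (mod 926)
(903)^4 ≡ 189 (mod 926)
(189)^2 ≡ 533 (mod 926)
(533)^5 ≡ 277 (mod 926)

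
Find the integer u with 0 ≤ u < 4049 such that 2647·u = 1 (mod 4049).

4049 = 1*2647 + 1402
2647 = 1*1402 + 1245
1402 = 1*1245 + 157
1245 = 7*157 + 146
157 = 1*146 + 11
146 = 13*11 + 3
11 = 3*3 + 2
3 = 1*2 + 1
2 = 2*1 + 0
gcd(2647, 4049) = 1, so the inverse exists.
Back-substitute for 1:
1 = 1*3 − 1*2
  = −1*11 + 4*3
  = 4*146 − 53*11
  = −53*157 + 57*146
  = 57*1245 − 452*157
  = −452*1402 + 509*1245
  = 509*2647 − 961*1402
  = −961*4049 + 1470*2647
So 2647⁻¹ ≡ 1470 (mod 4049).

1470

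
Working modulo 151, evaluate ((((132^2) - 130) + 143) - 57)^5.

147

(132)^2 ≡ 59 (mod 151)
59 - 130 = -71 ≡ 80 (mod 151)
80 + 143 = 223 ≡ 72 (mod 151)
72 - 57 = 15
(15)^5 ≡ 147 (mod 151)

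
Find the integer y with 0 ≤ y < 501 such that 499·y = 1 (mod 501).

250

By the extended Euclidean algorithm:
501 = 1×499 + 2
499 = 249×2 + 1
2 = 2×1 + 0
gcd(499, 501) = 1, so the inverse exists.
Bézout: 1 = −249×501 + 250×499.
So 499⁻¹ ≡ 250 (mod 501).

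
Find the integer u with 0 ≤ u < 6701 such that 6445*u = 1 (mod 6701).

By the extended Euclidean algorithm:
6701 = 1×6445 + 256
6445 = 25×256 + 45
256 = 5×45 + 31
45 = 1×31 + 14
31 = 2×14 + 3
14 = 4×3 + 2
3 = 1×2 + 1
2 = 2×1 + 0
gcd(6445, 6701) = 1, so the inverse exists.
Bézout: 1 = 2291×6701 − 2382×6445.
So 6445⁻¹ ≡ −2382 ≡ 4319 (mod 6701).

4319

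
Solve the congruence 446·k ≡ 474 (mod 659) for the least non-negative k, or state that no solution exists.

gcd(446, 659) = 1, so a unique solution mod 659 exists.
446⁻¹ ≡ 99 (mod 659).
k ≡ 99·474 ≡ 137 (mod 659).

137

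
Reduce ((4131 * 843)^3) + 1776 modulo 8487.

4131 * 843 = 3482433 ≡ 2763 (mod 8487)
(2763)^3 ≡ 1062 (mod 8487)
1062 + 1776 = 2838

2838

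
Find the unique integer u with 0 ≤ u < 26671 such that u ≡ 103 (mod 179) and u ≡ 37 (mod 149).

179⁻¹ mod 149: 179*5 ≡ 1 (mod 149), so 179⁻¹ ≡ 5.
u = 103 + 179*((37 − 103)*5 mod 149) = 103 + 179*117 = 21046.

21046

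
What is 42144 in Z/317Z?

42144 = 132·317 + 300, so 42144 ≡ 300 (mod 317).

300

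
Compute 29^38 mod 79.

Compute successive squares:
38 in binary is 100110, i.e. 38 = 32 + 4 + 2.
29^1 ≡ 29 (mod 79)
29^2 ≡ 29^2 = 841 ≡ 51 (mod 79)
29^4 ≡ 51^2 = 2601 ≡ 73 (mod 79)
29^8 ≡ 73^2 = 5329 ≡ 36 (mod 79)
29^16 ≡ 36^2 = 1296 ≡ 32 (mod 79)
29^32 ≡ 32^2 = 1024 ≡ 76 (mod 79)
29^38 = 29^32 · 29^4 · 29^2 ≡ 76 · 73 · 51 (mod 79).
Accumulate the product:
76 · 73 = 5548 ≡ 18
18 · 51 = 918 ≡ 49

49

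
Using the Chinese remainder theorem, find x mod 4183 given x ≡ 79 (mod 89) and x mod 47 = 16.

89⁻¹ mod 47: 89×28 ≡ 1 (mod 47), so 89⁻¹ ≡ 28.
x = 79 + 89×((16 − 79)×28 mod 47) = 79 + 89×22 = 2037.
Check: 2037 mod 89 = 79, 2037 mod 47 = 16. ✓

2037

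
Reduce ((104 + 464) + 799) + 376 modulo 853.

104 + 464 = 568
568 + 799 = 1367 ≡ 514 (mod 853)
514 + 376 = 890 ≡ 37 (mod 853)

37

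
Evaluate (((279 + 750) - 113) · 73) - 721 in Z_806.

55

279 + 750 = 1029 ≡ 223 (mod 806)
223 - 113 = 110
110 · 73 = 8030 ≡ 776 (mod 806)
776 - 721 = 55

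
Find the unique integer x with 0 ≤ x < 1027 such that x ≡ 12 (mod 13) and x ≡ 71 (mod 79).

13⁻¹ mod 79: 13*73 ≡ 1 (mod 79), so 13⁻¹ ≡ 73.
x = 12 + 13*((71 − 12)*73 mod 79) = 12 + 13*41 = 545.
Check: 545 mod 13 = 12, 545 mod 79 = 71. ✓

545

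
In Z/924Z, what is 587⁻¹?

839

924 = 1×587 + 337
587 = 1×337 + 250
337 = 1×250 + 87
250 = 2×87 + 76
87 = 1×76 + 11
76 = 6×11 + 10
11 = 1×10 + 1
10 = 10×1 + 0
gcd(587, 924) = 1, so the inverse exists.
Bézout: 1 = 54×924 − 85×587.
So 587⁻¹ ≡ −85 ≡ 839 (mod 924).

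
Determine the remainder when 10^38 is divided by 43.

9

By square-and-multiply:
10^1 ≡ 10 (mod 43)
10^2 ≡ 10^2 = 100 ≡ 14 (mod 43)
10^4 ≡ 14^2 = 196 ≡ 24 (mod 43)
10^8 ≡ 24^2 = 576 ≡ 17 (mod 43)
10^16 ≡ 17^2 = 289 ≡ 31 (mod 43)
10^32 ≡ 31^2 = 961 ≡ 15 (mod 43)
10^38 = 10^32 * 10^4 * 10^2 ≡ 15 * 24 * 14 (mod 43).
Accumulate the product:
15 * 24 = 360 ≡ 16
16 * 14 = 224 ≡ 9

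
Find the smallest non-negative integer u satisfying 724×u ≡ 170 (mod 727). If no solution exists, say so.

428

gcd(724, 727) = 1, so a unique solution mod 727 exists.
724⁻¹ ≡ 242 (mod 727).
u ≡ 242×170 ≡ 428 (mod 727).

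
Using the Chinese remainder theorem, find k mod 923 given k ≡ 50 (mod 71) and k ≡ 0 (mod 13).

689

71⁻¹ mod 13: 71×11 ≡ 1 (mod 13), so 71⁻¹ ≡ 11.
k = 50 + 71×((0 − 50)×11 mod 13) = 50 + 71×9 = 689.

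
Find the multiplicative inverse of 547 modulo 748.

227

By the extended Euclidean algorithm:
748 = 1*547 + 201
547 = 2*201 + 145
201 = 1*145 + 56
145 = 2*56 + 33
56 = 1*33 + 23
33 = 1*23 + 10
23 = 2*10 + 3
10 = 3*3 + 1
3 = 3*1 + 0
gcd(547, 748) = 1, so the inverse exists.
Bézout: 1 = −166*748 + 227*547.
So 547⁻¹ ≡ 227 (mod 748).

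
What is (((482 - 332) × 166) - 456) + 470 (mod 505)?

169

482 - 332 = 150
150 × 166 = 24900 ≡ 155 (mod 505)
155 - 456 = -301 ≡ 204 (mod 505)
204 + 470 = 674 ≡ 169 (mod 505)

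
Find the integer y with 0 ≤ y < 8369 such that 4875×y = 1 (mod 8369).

By the extended Euclidean algorithm:
8369 = 1*4875 + 3494
4875 = 1*3494 + 1381
3494 = 2*1381 + 732
1381 = 1*732 + 649
732 = 1*649 + 83
649 = 7*83 + 68
83 = 1*68 + 15
68 = 4*15 + 8
15 = 1*8 + 7
8 = 1*7 + 1
7 = 7*1 + 0
gcd(4875, 8369) = 1, so the inverse exists.
Bézout: 1 = −646*8369 + 1109*4875.
So 4875⁻¹ ≡ 1109 (mod 8369).

1109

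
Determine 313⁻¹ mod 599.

Run the extended Euclidean algorithm:
599 = 1*313 + 286
313 = 1*286 + 27
286 = 10*27 + 16
27 = 1*16 + 11
16 = 1*11 + 5
11 = 2*5 + 1
5 = 5*1 + 0
gcd(313, 599) = 1, so the inverse exists.
Bézout: 1 = −58*599 + 111*313.
So 313⁻¹ ≡ 111 (mod 599).

111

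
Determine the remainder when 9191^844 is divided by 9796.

Compute successive squares:
844 in binary is 1101001100, i.e. 844 = 512 + 256 + 64 + 8 + 4.
9191^1 ≡ 9191 (mod 9796)
9191^2 ≡ 9191^2 = 84474481 ≡ 3573 (mod 9796)
9191^4 ≡ 3573^2 = 12766329 ≡ 2141 (mod 9796)
9191^8 ≡ 2141^2 = 4583881 ≡ 9149 (mod 9796)
9191^16 ≡ 9149^2 = 83704201 ≡ 7177 (mod 9796)
9191^32 ≡ 7177^2 = 51509329 ≡ 1961 (mod 9796)
9191^64 ≡ 1961^2 = 3845521 ≡ 5489 (mod 9796)
9191^128 ≡ 5489^2 = 30129121 ≡ 6421 (mod 9796)
9191^256 ≡ 6421^2 = 41229241 ≡ 7673 (mod 9796)
9191^512 ≡ 7673^2 = 58874929 ≡ 969 (mod 9796)
9191^844 = 9191^512 * 9191^256 * 9191^64 * 9191^8 * 9191^4 ≡ 969 * 7673 * 5489 * 9149 * 2141 (mod 9796).
Accumulate the product:
969 * 7673 = 7435137 ≡ 9769
9769 * 5489 = 53622041 ≡ 8533
8533 * 9149 = 78068417 ≡ 4093
4093 * 2141 = 8763113 ≡ 5489

5489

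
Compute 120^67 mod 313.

67 in binary is 1000011, i.e. 67 = 64 + 2 + 1.
120^1 ≡ 120 (mod 313)
120^2 ≡ 120^2 = 14400 ≡ 2 (mod 313)
120^4 ≡ 2^2 = 4 (mod 313)
120^8 ≡ 4^2 = 16 (mod 313)
120^16 ≡ 16^2 = 256 (mod 313)
120^32 ≡ 256^2 = 65536 ≡ 119 (mod 313)
120^64 ≡ 119^2 = 14161 ≡ 76 (mod 313)
120^67 = 120^64 * 120^2 * 120^1 ≡ 76 * 2 * 120 (mod 313).
Accumulate the product:
76 * 2 = 152
152 * 120 = 18240 ≡ 86

86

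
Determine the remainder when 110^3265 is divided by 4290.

110

Using repeated squaring:
3265 in binary is 110011000001, i.e. 3265 = 2048 + 1024 + 128 + 64 + 1.
110^1 ≡ 110 (mod 4290)
110^2 ≡ 110^2 = 12100 ≡ 3520 (mod 4290)
110^4 ≡ 3520^2 = 12390400 ≡ 880 (mod 4290)
110^8 ≡ 880^2 = 774400 ≡ 2200 (mod 4290)
110^16 ≡ 2200^2 = 4840000 ≡ 880 (mod 4290)
110^32 ≡ 880^2 = 774400 ≡ 2200 (mod 4290)
110^64 ≡ 2200^2 = 4840000 ≡ 880 (mod 4290)
110^128 ≡ 880^2 = 774400 ≡ 2200 (mod 4290)
110^256 ≡ 2200^2 = 4840000 ≡ 880 (mod 4290)
110^512 ≡ 880^2 = 774400 ≡ 2200 (mod 4290)
110^1024 ≡ 2200^2 = 4840000 ≡ 880 (mod 4290)
110^2048 ≡ 880^2 = 774400 ≡ 2200 (mod 4290)
110^3265 = 110^2048 × 110^1024 × 110^128 × 110^64 × 110^1 ≡ 2200 × 880 × 2200 × 880 × 110 (mod 4290).
Accumulate the product:
2200 × 880 = 1936000 ≡ 1210
1210 × 2200 = 2662000 ≡ 2200
2200 × 880 = 1936000 ≡ 1210
1210 × 110 = 133100 ≡ 110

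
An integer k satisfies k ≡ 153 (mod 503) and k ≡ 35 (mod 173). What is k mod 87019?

503⁻¹ mod 173: 503×54 ≡ 1 (mod 173), so 503⁻¹ ≡ 54.
k = 153 + 503×((35 − 153)×54 mod 173) = 153 + 503×29 = 14740.

14740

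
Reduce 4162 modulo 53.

28

4162 = 78·53 + 28, so 4162 ≡ 28 (mod 53).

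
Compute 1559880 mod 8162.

1559880 = 191·8162 + 938, so 1559880 ≡ 938 (mod 8162).

938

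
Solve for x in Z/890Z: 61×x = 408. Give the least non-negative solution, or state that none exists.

138

gcd(61, 890) = 1, so a unique solution mod 890 exists.
61⁻¹ ≡ 321 (mod 890).
x ≡ 321×408 ≡ 138 (mod 890).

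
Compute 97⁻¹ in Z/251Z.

Run the extended Euclidean algorithm:
251 = 2·97 + 57
97 = 1·57 + 40
57 = 1·40 + 17
40 = 2·17 + 6
17 = 2·6 + 5
6 = 1·5 + 1
5 = 5·1 + 0
gcd(97, 251) = 1, so the inverse exists.
Bézout: 1 = −17·251 + 44·97.
So 97⁻¹ ≡ 44 (mod 251).

44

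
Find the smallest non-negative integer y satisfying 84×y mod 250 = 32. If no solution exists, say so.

48

gcd(84, 250) = 2, and 2 | 32, so solutions exist.
Divide through by 2: 42×y mod 125 = 16.
42⁻¹ ≡ 3 (mod 125).
y ≡ 3×16 ≡ 48 (mod 125).
The smallest non-negative solution is y = 48.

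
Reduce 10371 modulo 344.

51

10371 = 30*344 + 51, so 10371 ≡ 51 (mod 344).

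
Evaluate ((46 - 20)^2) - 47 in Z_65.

46 - 20 = 26
(26)^2 ≡ 26 (mod 65)
26 - 47 = -21 ≡ 44 (mod 65)

44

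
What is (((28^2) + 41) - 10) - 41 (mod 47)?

22

(28)^2 ≡ 32 (mod 47)
32 + 41 = 73 ≡ 26 (mod 47)
26 - 10 = 16
16 - 41 = -25 ≡ 22 (mod 47)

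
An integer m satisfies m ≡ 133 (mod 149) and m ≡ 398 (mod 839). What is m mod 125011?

49899

149⁻¹ mod 839: 149·473 ≡ 1 (mod 839), so 149⁻¹ ≡ 473.
m = 133 + 149·((398 − 133)·473 mod 839) = 133 + 149·334 = 49899.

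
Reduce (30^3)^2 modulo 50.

0

(30)^3 ≡ 0 (mod 50)
(0)^2 ≡ 0 (mod 50)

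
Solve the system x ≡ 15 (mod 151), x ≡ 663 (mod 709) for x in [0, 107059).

151⁻¹ mod 709: 151*108 ≡ 1 (mod 709), so 151⁻¹ ≡ 108.
x = 15 + 151*((663 − 15)*108 mod 709) = 15 + 151*502 = 75817.

75817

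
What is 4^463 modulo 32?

0

463 in binary is 111001111, i.e. 463 = 256 + 128 + 64 + 8 + 4 + 2 + 1.
4^1 ≡ 4 (mod 32)
4^2 ≡ 4^2 = 16 (mod 32)
4^4 ≡ 16^2 = 256 ≡ 0 (mod 32)
4^8 ≡ 0^2 = 0 (mod 32)
4^16 ≡ 0^2 = 0 (mod 32)
4^32 ≡ 0^2 = 0 (mod 32)
4^64 ≡ 0^2 = 0 (mod 32)
4^128 ≡ 0^2 = 0 (mod 32)
4^256 ≡ 0^2 = 0 (mod 32)
4^463 = 4^256 * 4^128 * 4^64 * 4^8 * 4^4 * 4^2 * 4^1 ≡ 0 * 0 * 0 * 0 * 0 * 16 * 4 (mod 32).
Accumulate the product:
0 * 0 = 0
0 * 0 = 0
0 * 0 = 0
0 * 0 = 0
0 * 16 = 0
0 * 4 = 0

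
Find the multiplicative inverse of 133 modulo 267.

267 = 2·133 + 1
133 = 133·1 + 0
gcd(133, 267) = 1, so the inverse exists.
Back-substitute for 1:
1 = 1·267 − 2·133
So 133⁻¹ ≡ −2 ≡ 265 (mod 267).

265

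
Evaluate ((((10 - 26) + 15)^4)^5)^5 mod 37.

10 - 26 = -16 ≡ 21 (mod 37)
21 + 15 = 36
(36)^4 ≡ 1 (mod 37)
(1)^5 ≡ 1 (mod 37)
(1)^5 ≡ 1 (mod 37)

1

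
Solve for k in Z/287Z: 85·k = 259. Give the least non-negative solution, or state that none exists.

182

gcd(85, 287) = 1, so a unique solution mod 287 exists.
85⁻¹ ≡ 260 (mod 287).
k ≡ 260·259 ≡ 182 (mod 287).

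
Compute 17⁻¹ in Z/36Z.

17

36 = 2×17 + 2
17 = 8×2 + 1
2 = 2×1 + 0
gcd(17, 36) = 1, so the inverse exists.
Bézout: 1 = −8×36 + 17×17.
So 17⁻¹ ≡ 17 (mod 36).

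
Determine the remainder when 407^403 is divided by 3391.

407^1 ≡ 407 (mod 3391)
407^2 ≡ 407^2 = 165649 ≡ 2881 (mod 3391)
407^4 ≡ 2881^2 = 8300161 ≡ 2384 (mod 3391)
407^8 ≡ 2384^2 = 5683456 ≡ 140 (mod 3391)
407^16 ≡ 140^2 = 19600 ≡ 2645 (mod 3391)
407^32 ≡ 2645^2 = 6996025 ≡ 392 (mod 3391)
407^64 ≡ 392^2 = 153664 ≡ 1069 (mod 3391)
407^128 ≡ 1069^2 = 1142761 ≡ 3385 (mod 3391)
407^256 ≡ 3385^2 = 11458225 ≡ 36 (mod 3391)
407^403 = 407^256 · 407^128 · 407^16 · 407^2 · 407^1 ≡ 36 · 3385 · 2645 · 2881 · 407 (mod 3391).
Accumulate the product:
36 · 3385 = 121860 ≡ 3175
3175 · 2645 = 8397875 ≡ 1759
1759 · 2881 = 5067679 ≡ 1525
1525 · 407 = 620675 ≡ 122

122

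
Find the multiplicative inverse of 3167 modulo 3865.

3865 = 1*3167 + 698
3167 = 4*698 + 375
698 = 1*375 + 323
375 = 1*323 + 52
323 = 6*52 + 11
52 = 4*11 + 8
11 = 1*8 + 3
8 = 2*3 + 2
3 = 1*2 + 1
2 = 2*1 + 0
gcd(3167, 3865) = 1, so the inverse exists.
Back-substitute for 1:
1 = 1*3 − 1*2
  = −1*8 + 3*3
  = 3*11 − 4*8
  = −4*52 + 19*11
  = 19*323 − 118*52
  = −118*375 + 137*323
  = 137*698 − 255*375
  = −255*3167 + 1157*698
  = 1157*3865 − 1412*3167
So 3167⁻¹ ≡ −1412 ≡ 2453 (mod 3865).

2453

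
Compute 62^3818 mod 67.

Using repeated squaring:
3818 in binary is 111011101010, i.e. 3818 = 2048 + 1024 + 512 + 128 + 64 + 32 + 8 + 2.
62^1 ≡ 62 (mod 67)
62^2 ≡ 62^2 = 3844 ≡ 25 (mod 67)
62^4 ≡ 25^2 = 625 ≡ 22 (mod 67)
62^8 ≡ 22^2 = 484 ≡ 15 (mod 67)
62^16 ≡ 15^2 = 225 ≡ 24 (mod 67)
62^32 ≡ 24^2 = 576 ≡ 40 (mod 67)
62^64 ≡ 40^2 = 1600 ≡ 59 (mod 67)
62^128 ≡ 59^2 = 3481 ≡ 64 (mod 67)
62^256 ≡ 64^2 = 4096 ≡ 9 (mod 67)
62^512 ≡ 9^2 = 81 ≡ 14 (mod 67)
62^1024 ≡ 14^2 = 196 ≡ 62 (mod 67)
62^2048 ≡ 62^2 = 3844 ≡ 25 (mod 67)
62^3818 = 62^2048 * 62^1024 * 62^512 * 62^128 * 62^64 * 62^32 * 62^8 * 62^2 ≡ 25 * 62 * 14 * 64 * 59 * 40 * 15 * 25 (mod 67).
Accumulate the product:
25 * 62 = 1550 ≡ 9
9 * 14 = 126 ≡ 59
59 * 64 = 3776 ≡ 24
24 * 59 = 1416 ≡ 9
9 * 40 = 360 ≡ 25
25 * 15 = 375 ≡ 40
40 * 25 = 1000 ≡ 62

62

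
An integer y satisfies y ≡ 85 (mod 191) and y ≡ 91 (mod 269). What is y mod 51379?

11927

191⁻¹ mod 269: 191*100 ≡ 1 (mod 269), so 191⁻¹ ≡ 100.
y = 85 + 191*((91 − 85)*100 mod 269) = 85 + 191*62 = 11927.
Check: 11927 mod 191 = 85, 11927 mod 269 = 91. ✓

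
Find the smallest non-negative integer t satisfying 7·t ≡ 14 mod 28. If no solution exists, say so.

2

gcd(7, 28) = 7, and 7 | 14, so solutions exist.
Divide through by 7: 1·t mod 4 = 2.
1⁻¹ ≡ 1 (mod 4).
t ≡ 1·2 ≡ 2 (mod 4).
The smallest non-negative solution is t = 2.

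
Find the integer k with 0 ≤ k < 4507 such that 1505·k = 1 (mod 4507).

By the extended Euclidean algorithm:
4507 = 2×1505 + 1497
1505 = 1×1497 + 8
1497 = 187×8 + 1
8 = 8×1 + 0
gcd(1505, 4507) = 1, so the inverse exists.
Back-substitute for 1:
1 = 1×1497 − 187×8
  = −187×1505 + 188×1497
  = 188×4507 − 563×1505
So 1505⁻¹ ≡ −563 ≡ 3944 (mod 4507).

3944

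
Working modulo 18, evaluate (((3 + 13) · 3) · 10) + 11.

3 + 13 = 16
16 · 3 = 48 ≡ 12 (mod 18)
12 · 10 = 120 ≡ 12 (mod 18)
12 + 11 = 23 ≡ 5 (mod 18)

5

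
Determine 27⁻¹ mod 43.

8

Apply the Euclidean algorithm and back-substitute:
43 = 1*27 + 16
27 = 1*16 + 11
16 = 1*11 + 5
11 = 2*5 + 1
5 = 5*1 + 0
gcd(27, 43) = 1, so the inverse exists.
Bézout: 1 = −5*43 + 8*27.
So 27⁻¹ ≡ 8 (mod 43).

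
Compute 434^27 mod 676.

27 in binary is 11011, i.e. 27 = 16 + 8 + 2 + 1.
434^1 ≡ 434 (mod 676)
434^2 ≡ 434^2 = 188356 ≡ 428 (mod 676)
434^4 ≡ 428^2 = 183184 ≡ 664 (mod 676)
434^8 ≡ 664^2 = 440896 ≡ 144 (mod 676)
434^16 ≡ 144^2 = 20736 ≡ 456 (mod 676)
434^27 = 434^16 * 434^8 * 434^2 * 434^1 ≡ 456 * 144 * 428 * 434 (mod 676).
Accumulate the product:
456 * 144 = 65664 ≡ 92
92 * 428 = 39376 ≡ 168
168 * 434 = 72912 ≡ 580

580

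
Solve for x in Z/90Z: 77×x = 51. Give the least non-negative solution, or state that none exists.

gcd(77, 90) = 1, so a unique solution mod 90 exists.
77⁻¹ ≡ 83 (mod 90).
x ≡ 83×51 ≡ 3 (mod 90).

3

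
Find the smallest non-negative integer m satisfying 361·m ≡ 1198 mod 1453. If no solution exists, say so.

gcd(361, 1453) = 1, so a unique solution mod 1453 exists.
361⁻¹ ≡ 161 (mod 1453).
m ≡ 161·1198 ≡ 1082 (mod 1453).

1082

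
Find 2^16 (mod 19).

2^1 ≡ 2 (mod 19)
2^2 ≡ 2^2 = 4 (mod 19)
2^4 ≡ 4^2 = 16 (mod 19)
2^8 ≡ 16^2 = 256 ≡ 9 (mod 19)
2^16 ≡ 9^2 = 81 ≡ 5 (mod 19)
So 2^16 ≡ 5 (mod 19).

5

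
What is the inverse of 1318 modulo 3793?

By the extended Euclidean algorithm:
3793 = 2·1318 + 1157
1318 = 1·1157 + 161
1157 = 7·161 + 30
161 = 5·30 + 11
30 = 2·11 + 8
11 = 1·8 + 3
8 = 2·3 + 2
3 = 1·2 + 1
2 = 2·1 + 0
gcd(1318, 3793) = 1, so the inverse exists.
Bézout: 1 = −483·3793 + 1390·1318.
So 1318⁻¹ ≡ 1390 (mod 3793).

1390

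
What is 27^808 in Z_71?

16

808 in binary is 1100101000, i.e. 808 = 512 + 256 + 32 + 8.
27^1 ≡ 27 (mod 71)
27^2 ≡ 27^2 = 729 ≡ 19 (mod 71)
27^4 ≡ 19^2 = 361 ≡ 6 (mod 71)
27^8 ≡ 6^2 = 36 (mod 71)
27^16 ≡ 36^2 = 1296 ≡ 18 (mod 71)
27^32 ≡ 18^2 = 324 ≡ 40 (mod 71)
27^64 ≡ 40^2 = 1600 ≡ 38 (mod 71)
27^128 ≡ 38^2 = 1444 ≡ 24 (mod 71)
27^256 ≡ 24^2 = 576 ≡ 8 (mod 71)
27^512 ≡ 8^2 = 64 (mod 71)
27^808 = 27^512 × 27^256 × 27^32 × 27^8 ≡ 64 × 8 × 40 × 36 (mod 71).
Accumulate the product:
64 × 8 = 512 ≡ 15
15 × 40 = 600 ≡ 32
32 × 36 = 1152 ≡ 16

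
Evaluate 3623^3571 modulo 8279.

3623^1 ≡ 3623 (mod 8279)
3623^2 ≡ 3623^2 = 13126129 ≡ 3914 (mod 8279)
3623^4 ≡ 3914^2 = 15319396 ≡ 3246 (mod 8279)
3623^8 ≡ 3246^2 = 10536516 ≡ 5628 (mod 8279)
3623^16 ≡ 5628^2 = 31674384 ≡ 7209 (mod 8279)
3623^32 ≡ 7209^2 = 51969681 ≡ 2398 (mod 8279)
3623^64 ≡ 2398^2 = 5750404 ≡ 4778 (mod 8279)
3623^128 ≡ 4778^2 = 22829284 ≡ 4081 (mod 8279)
3623^256 ≡ 4081^2 = 16654561 ≡ 5492 (mod 8279)
3623^512 ≡ 5492^2 = 30162064 ≡ 1667 (mod 8279)
3623^1024 ≡ 1667^2 = 2778889 ≡ 5424 (mod 8279)
3623^2048 ≡ 5424^2 = 29419776 ≡ 4489 (mod 8279)
3623^3571 = 3623^2048 × 3623^1024 × 3623^256 × 3623^128 × 3623^64 × 3623^32 × 3623^16 × 3623^2 × 3623^1 ≡ 4489 × 5424 × 5492 × 4081 × 4778 × 2398 × 7209 × 3914 × 3623 (mod 8279).
Accumulate the product:
4489 × 5424 = 24348336 ≡ 8076
8076 × 5492 = 44353392 ≡ 2789
2789 × 4081 = 11381909 ≡ 6563
6563 × 4778 = 31358014 ≡ 5441
5441 × 2398 = 13047518 ≡ 8093
8093 × 7209 = 58342437 ≡ 324
324 × 3914 = 1268136 ≡ 1449
1449 × 3623 = 5249727 ≡ 841

841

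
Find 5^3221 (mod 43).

30

Using repeated squaring:
3221 in binary is 110010010101, i.e. 3221 = 2048 + 1024 + 128 + 16 + 4 + 1.
5^1 ≡ 5 (mod 43)
5^2 ≡ 5^2 = 25 (mod 43)
5^4 ≡ 25^2 = 625 ≡ 23 (mod 43)
5^8 ≡ 23^2 = 529 ≡ 13 (mod 43)
5^16 ≡ 13^2 = 169 ≡ 40 (mod 43)
5^32 ≡ 40^2 = 1600 ≡ 9 (mod 43)
5^64 ≡ 9^2 = 81 ≡ 38 (mod 43)
5^128 ≡ 38^2 = 1444 ≡ 25 (mod 43)
5^256 ≡ 25^2 = 625 ≡ 23 (mod 43)
5^512 ≡ 23^2 = 529 ≡ 13 (mod 43)
5^1024 ≡ 13^2 = 169 ≡ 40 (mod 43)
5^2048 ≡ 40^2 = 1600 ≡ 9 (mod 43)
5^3221 = 5^2048 × 5^1024 × 5^128 × 5^16 × 5^4 × 5^1 ≡ 9 × 40 × 25 × 40 × 23 × 5 (mod 43).
Accumulate the product:
9 × 40 = 360 ≡ 16
16 × 25 = 400 ≡ 13
13 × 40 = 520 ≡ 4
4 × 23 = 92 ≡ 6
6 × 5 = 30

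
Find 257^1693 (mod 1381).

Using repeated squaring:
1693 in binary is 11010011101, i.e. 1693 = 1024 + 512 + 128 + 16 + 8 + 4 + 1.
257^1 ≡ 257 (mod 1381)
257^2 ≡ 257^2 = 66049 ≡ 1142 (mod 1381)
257^4 ≡ 1142^2 = 1304164 ≡ 500 (mod 1381)
257^8 ≡ 500^2 = 250000 ≡ 39 (mod 1381)
257^16 ≡ 39^2 = 1521 ≡ 140 (mod 1381)
257^32 ≡ 140^2 = 19600 ≡ 266 (mod 1381)
257^64 ≡ 266^2 = 70756 ≡ 325 (mod 1381)
257^128 ≡ 325^2 = 105625 ≡ 669 (mod 1381)
257^256 ≡ 669^2 = 447561 ≡ 117 (mod 1381)
257^512 ≡ 117^2 = 13689 ≡ 1260 (mod 1381)
257^1024 ≡ 1260^2 = 1587600 ≡ 831 (mod 1381)
257^1693 = 257^1024 · 257^512 · 257^128 · 257^16 · 257^8 · 257^4 · 257^1 ≡ 831 · 1260 · 669 · 140 · 39 · 500 · 257 (mod 1381).
Accumulate the product:
831 · 1260 = 1047060 ≡ 262
262 · 669 = 175278 ≡ 1272
1272 · 140 = 178080 ≡ 1312
1312 · 39 = 51168 ≡ 71
71 · 500 = 35500 ≡ 975
975 · 257 = 250575 ≡ 614

614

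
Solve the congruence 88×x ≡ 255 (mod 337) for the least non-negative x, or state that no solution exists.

68

gcd(88, 337) = 1, so a unique solution mod 337 exists.
88⁻¹ ≡ 180 (mod 337).
x ≡ 180×255 ≡ 68 (mod 337).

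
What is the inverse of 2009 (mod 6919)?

6058

By the extended Euclidean algorithm:
6919 = 3*2009 + 892
2009 = 2*892 + 225
892 = 3*225 + 217
225 = 1*217 + 8
217 = 27*8 + 1
8 = 8*1 + 0
gcd(2009, 6919) = 1, so the inverse exists.
Bézout: 1 = 250*6919 − 861*2009.
So 2009⁻¹ ≡ −861 ≡ 6058 (mod 6919).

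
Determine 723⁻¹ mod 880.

Apply the Euclidean algorithm and back-substitute:
880 = 1*723 + 157
723 = 4*157 + 95
157 = 1*95 + 62
95 = 1*62 + 33
62 = 1*33 + 29
33 = 1*29 + 4
29 = 7*4 + 1
4 = 4*1 + 0
gcd(723, 880) = 1, so the inverse exists.
Bézout: 1 = 175*880 − 213*723.
So 723⁻¹ ≡ −213 ≡ 667 (mod 880).

667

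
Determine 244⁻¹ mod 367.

367 = 1·244 + 123
244 = 1·123 + 121
123 = 1·121 + 2
121 = 60·2 + 1
2 = 2·1 + 0
gcd(244, 367) = 1, so the inverse exists.
Bézout: 1 = −121·367 + 182·244.
So 244⁻¹ ≡ 182 (mod 367).

182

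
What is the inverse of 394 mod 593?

593 = 1*394 + 199
394 = 1*199 + 195
199 = 1*195 + 4
195 = 48*4 + 3
4 = 1*3 + 1
3 = 3*1 + 0
gcd(394, 593) = 1, so the inverse exists.
Bézout: 1 = 99*593 − 149*394.
So 394⁻¹ ≡ −149 ≡ 444 (mod 593).

444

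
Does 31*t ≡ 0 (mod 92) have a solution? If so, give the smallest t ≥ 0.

gcd(31, 92) = 1, so a unique solution mod 92 exists.
31⁻¹ ≡ 3 (mod 92).
t ≡ 3*0 ≡ 0 (mod 92).

0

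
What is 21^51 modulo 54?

21^1 ≡ 21 (mod 54)
21^2 ≡ 21^2 = 441 ≡ 9 (mod 54)
21^4 ≡ 9^2 = 81 ≡ 27 (mod 54)
21^8 ≡ 27^2 = 729 ≡ 27 (mod 54)
21^16 ≡ 27^2 = 729 ≡ 27 (mod 54)
21^32 ≡ 27^2 = 729 ≡ 27 (mod 54)
21^51 = 21^32 * 21^16 * 21^2 * 21^1 ≡ 27 * 27 * 9 * 21 (mod 54).
Accumulate the product:
27 * 27 = 729 ≡ 27
27 * 9 = 243 ≡ 27
27 * 21 = 567 ≡ 27

27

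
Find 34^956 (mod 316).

956 in binary is 1110111100, i.e. 956 = 512 + 256 + 128 + 32 + 16 + 8 + 4.
34^1 ≡ 34 (mod 316)
34^2 ≡ 34^2 = 1156 ≡ 208 (mod 316)
34^4 ≡ 208^2 = 43264 ≡ 288 (mod 316)
34^8 ≡ 288^2 = 82944 ≡ 152 (mod 316)
34^16 ≡ 152^2 = 23104 ≡ 36 (mod 316)
34^32 ≡ 36^2 = 1296 ≡ 32 (mod 316)
34^64 ≡ 32^2 = 1024 ≡ 76 (mod 316)
34^128 ≡ 76^2 = 5776 ≡ 88 (mod 316)
34^256 ≡ 88^2 = 7744 ≡ 160 (mod 316)
34^512 ≡ 160^2 = 25600 ≡ 4 (mod 316)
34^956 = 34^512 × 34^256 × 34^128 × 34^32 × 34^16 × 34^8 × 34^4 ≡ 4 × 160 × 88 × 32 × 36 × 152 × 288 (mod 316).
Accumulate the product:
4 × 160 = 640 ≡ 8
8 × 88 = 704 ≡ 72
72 × 32 = 2304 ≡ 92
92 × 36 = 3312 ≡ 152
152 × 152 = 23104 ≡ 36
36 × 288 = 10368 ≡ 256

256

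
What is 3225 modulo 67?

9

3225 = 48×67 + 9, so 3225 ≡ 9 (mod 67).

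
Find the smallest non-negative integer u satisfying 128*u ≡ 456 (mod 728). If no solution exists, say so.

gcd(128, 728) = 8, and 8 | 456, so solutions exist.
Divide through by 8: 16*u mod 91 = 57.
16⁻¹ ≡ 74 (mod 91).
u ≡ 74*57 ≡ 32 (mod 91).
The smallest non-negative solution is u = 32.

32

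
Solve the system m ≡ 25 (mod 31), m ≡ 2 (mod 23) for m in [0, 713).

31⁻¹ mod 23: 31*3 ≡ 1 (mod 23), so 31⁻¹ ≡ 3.
m = 25 + 31*((2 − 25)*3 mod 23) = 25 + 31*0 = 25.

25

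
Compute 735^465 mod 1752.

591

465 in binary is 111010001, i.e. 465 = 256 + 128 + 64 + 16 + 1.
735^1 ≡ 735 (mod 1752)
735^2 ≡ 735^2 = 540225 ≡ 609 (mod 1752)
735^4 ≡ 609^2 = 370881 ≡ 1209 (mod 1752)
735^8 ≡ 1209^2 = 1461681 ≡ 513 (mod 1752)
735^16 ≡ 513^2 = 263169 ≡ 369 (mod 1752)
735^32 ≡ 369^2 = 136161 ≡ 1257 (mod 1752)
735^64 ≡ 1257^2 = 1580049 ≡ 1497 (mod 1752)
735^128 ≡ 1497^2 = 2241009 ≡ 201 (mod 1752)
735^256 ≡ 201^2 = 40401 ≡ 105 (mod 1752)
735^465 = 735^256 × 735^128 × 735^64 × 735^16 × 735^1 ≡ 105 × 201 × 1497 × 369 × 735 (mod 1752).
Accumulate the product:
105 × 201 = 21105 ≡ 81
81 × 1497 = 121257 ≡ 369
369 × 369 = 136161 ≡ 1257
1257 × 735 = 923895 ≡ 591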